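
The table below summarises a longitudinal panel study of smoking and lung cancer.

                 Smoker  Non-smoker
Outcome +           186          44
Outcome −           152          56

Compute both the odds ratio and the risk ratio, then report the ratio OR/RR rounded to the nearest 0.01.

1.25

Reading the table with exposure as columns: a = 186 (Smoker, case), b = 152 (Smoker, non-case), c = 44 (Non-smoker, case), d = 56.
OR = (186·56)/(152·44) = 10416/6688 = 1.55742
Risk in exposed = 186/338 = 0.55030; risk in unexposed = 44/100 = 0.44000; RR = 1.25067
OR/RR = 1.55742 / 1.25067 = 1.24526
The outcome is not rare, so the OR lies further from 1 than the RR.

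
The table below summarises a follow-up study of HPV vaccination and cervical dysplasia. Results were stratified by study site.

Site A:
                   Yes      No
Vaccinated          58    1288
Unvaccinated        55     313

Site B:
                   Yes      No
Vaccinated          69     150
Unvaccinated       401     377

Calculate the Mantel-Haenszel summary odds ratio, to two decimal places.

0.36

OR_MH = Σ(aᵢdᵢ/nᵢ) / Σ(bᵢcᵢ/nᵢ), where nᵢ is the stratum total.
Stratum 1 (Site A): n = 1714; a·d/n = 58·313/1714 = 10.5916; b·c/n = 1288·55/1714 = 41.3302
Stratum 2 (Site B): n = 997; a·d/n = 69·377/997 = 26.0913; b·c/n = 150·401/997 = 60.3310
OR_MH = (10.5916 + 26.0913) / (41.3302 + 60.3310) = 36.6829 / 101.6612 = 0.36083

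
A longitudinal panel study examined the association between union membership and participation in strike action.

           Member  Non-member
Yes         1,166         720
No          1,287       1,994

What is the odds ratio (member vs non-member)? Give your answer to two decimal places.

2.51

Reading the table with exposure as columns: a = 1166 (Member, case), b = 1287 (Member, non-case), c = 720 (Non-member, case), d = 1994.
OR = (a·d)/(b·c) = (1166 × 1994) / (1287 × 720) = 2325004 / 926640 = 2.50907
The odds of participation in strike action are about 2.51 times as high in the member group.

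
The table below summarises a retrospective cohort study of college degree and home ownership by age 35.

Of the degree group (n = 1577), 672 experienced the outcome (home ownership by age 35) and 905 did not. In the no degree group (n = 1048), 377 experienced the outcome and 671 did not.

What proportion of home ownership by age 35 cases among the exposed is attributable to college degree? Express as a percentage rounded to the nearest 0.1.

From the description: a = 672, b = 905, c = 377, d = 671.
Risk in exposed = 672/1577 = 0.42613; risk in unexposed = 377/1048 = 0.35973.
RR = 0.42613/0.35973 = 1.18456
AR% = (RR − 1)/RR × 100 = (1.18456 − 1)/1.18456 × 100 = 15.5806%

15.6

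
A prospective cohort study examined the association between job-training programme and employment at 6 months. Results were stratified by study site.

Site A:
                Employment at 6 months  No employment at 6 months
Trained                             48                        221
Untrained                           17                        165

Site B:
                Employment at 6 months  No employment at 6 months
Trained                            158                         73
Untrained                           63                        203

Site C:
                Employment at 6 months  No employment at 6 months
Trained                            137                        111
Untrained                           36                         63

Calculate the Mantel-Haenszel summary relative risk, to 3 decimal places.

2.195

RR_MH = Σ(aᵢ·n₀ᵢ/nᵢ) / Σ(cᵢ·n₁ᵢ/nᵢ), with n₁ᵢ = aᵢ+bᵢ (exposed), n₀ᵢ = cᵢ+dᵢ (unexposed), nᵢ = n₁ᵢ+n₀ᵢ.
Stratum 1 (Site A): n₁ = 269, n₀ = 182, n = 451; a·n₀/n = 48·182/451 = 19.3703; c·n₁/n = 17·269/451 = 10.1397
Stratum 2 (Site B): n₁ = 231, n₀ = 266, n = 497; a·n₀/n = 158·266/497 = 84.5634; c·n₁/n = 63·231/497 = 29.2817
Stratum 3 (Site C): n₁ = 248, n₀ = 99, n = 347; a·n₀/n = 137·99/347 = 39.0865; c·n₁/n = 36·248/347 = 25.7291
RR_MH = (19.3703 + 84.5634 + 39.0865) / (10.1397 + 29.2817 + 25.7291) = 143.0201 / 65.1505 = 2.19523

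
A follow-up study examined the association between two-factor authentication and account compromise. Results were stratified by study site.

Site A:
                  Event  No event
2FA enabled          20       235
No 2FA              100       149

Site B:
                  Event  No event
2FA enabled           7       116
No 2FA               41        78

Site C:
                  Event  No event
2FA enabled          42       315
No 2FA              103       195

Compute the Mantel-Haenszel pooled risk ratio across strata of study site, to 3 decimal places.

RR_MH = Σ(aᵢ·n₀ᵢ/nᵢ) / Σ(cᵢ·n₁ᵢ/nᵢ), with n₁ᵢ = aᵢ+bᵢ (exposed), n₀ᵢ = cᵢ+dᵢ (unexposed), nᵢ = n₁ᵢ+n₀ᵢ.
Stratum 1 (Site A): n₁ = 255, n₀ = 249, n = 504; a·n₀/n = 20·249/504 = 9.8810; c·n₁/n = 100·255/504 = 50.5952
Stratum 2 (Site B): n₁ = 123, n₀ = 119, n = 242; a·n₀/n = 7·119/242 = 3.4421; c·n₁/n = 41·123/242 = 20.8388
Stratum 3 (Site C): n₁ = 357, n₀ = 298, n = 655; a·n₀/n = 42·298/655 = 19.1084; c·n₁/n = 103·357/655 = 56.1389
RR_MH = (9.8810 + 3.4421 + 19.1084) / (50.5952 + 20.8388 + 56.1389) = 32.4315 / 127.5730 = 0.25422

0.254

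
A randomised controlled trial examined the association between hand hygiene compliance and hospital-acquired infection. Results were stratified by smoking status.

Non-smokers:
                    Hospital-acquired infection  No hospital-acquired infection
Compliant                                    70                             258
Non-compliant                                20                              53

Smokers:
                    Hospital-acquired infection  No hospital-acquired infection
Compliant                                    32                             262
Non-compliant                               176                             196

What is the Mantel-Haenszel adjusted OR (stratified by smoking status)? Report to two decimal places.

OR_MH = Σ(aᵢdᵢ/nᵢ) / Σ(bᵢcᵢ/nᵢ), where nᵢ is the stratum total.
Stratum 1 (Non-smokers): n = 401; a·d/n = 70·53/401 = 9.2519; b·c/n = 258·20/401 = 12.8678
Stratum 2 (Smokers): n = 666; a·d/n = 32·196/666 = 9.4174; b·c/n = 262·176/666 = 69.2372
OR_MH = (9.2519 + 9.4174) / (12.8678 + 69.2372) = 18.6693 / 82.1051 = 0.22738

0.23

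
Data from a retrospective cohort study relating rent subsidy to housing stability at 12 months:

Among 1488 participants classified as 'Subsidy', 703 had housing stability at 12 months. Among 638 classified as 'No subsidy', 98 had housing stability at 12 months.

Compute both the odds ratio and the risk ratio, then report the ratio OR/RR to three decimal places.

1.604

From the description: a = 703, b = 785, c = 98, d = 540.
OR = (703·540)/(785·98) = 379620/76930 = 4.93462
Risk in exposed = 703/1488 = 0.47245; risk in unexposed = 98/638 = 0.15361; RR = 3.07572
OR/RR = 4.93462 / 3.07572 = 1.60438
The outcome is not rare, so the OR lies further from 1 than the RR.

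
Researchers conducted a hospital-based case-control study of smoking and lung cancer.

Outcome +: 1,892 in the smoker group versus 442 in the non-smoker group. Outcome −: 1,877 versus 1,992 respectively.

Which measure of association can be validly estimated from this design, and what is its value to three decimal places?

4.543

From the description: a = 1892, b = 1877, c = 442, d = 1992.
This is a hospital-based case-control study: participants were sampled on outcome status, so risks in the source population cannot be estimated directly — relative risk is not valid here. The odds ratio is the appropriate measure.
OR = (a·d)/(b·c) = (1892 × 1992) / (1877 × 442) = 3768864 / 829634 = 4.54280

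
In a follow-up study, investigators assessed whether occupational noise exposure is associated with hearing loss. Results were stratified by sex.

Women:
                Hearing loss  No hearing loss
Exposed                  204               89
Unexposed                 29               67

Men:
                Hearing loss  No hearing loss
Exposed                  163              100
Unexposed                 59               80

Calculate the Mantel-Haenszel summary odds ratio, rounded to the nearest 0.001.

3.171

OR_MH = Σ(aᵢdᵢ/nᵢ) / Σ(bᵢcᵢ/nᵢ), where nᵢ is the stratum total.
Stratum 1 (Women): n = 389; a·d/n = 204·67/389 = 35.1362; b·c/n = 89·29/389 = 6.6350
Stratum 2 (Men): n = 402; a·d/n = 163·80/402 = 32.4378; b·c/n = 100·59/402 = 14.6766
OR_MH = (35.1362 + 32.4378) / (6.6350 + 14.6766) = 67.5741 / 21.3116 = 3.17077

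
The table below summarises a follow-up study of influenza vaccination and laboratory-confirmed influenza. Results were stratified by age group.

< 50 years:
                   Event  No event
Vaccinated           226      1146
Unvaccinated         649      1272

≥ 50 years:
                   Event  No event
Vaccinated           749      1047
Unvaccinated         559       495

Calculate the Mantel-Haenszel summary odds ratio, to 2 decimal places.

0.50

OR_MH = Σ(aᵢdᵢ/nᵢ) / Σ(bᵢcᵢ/nᵢ), where nᵢ is the stratum total.
Stratum 1 (< 50 years): n = 3293; a·d/n = 226·1272/3293 = 87.2979; b·c/n = 1146·649/3293 = 225.8591
Stratum 2 (≥ 50 years): n = 2850; a·d/n = 749·495/2850 = 130.0895; b·c/n = 1047·559/2850 = 205.3589
OR_MH = (87.2979 + 130.0895) / (225.8591 + 205.3589) = 217.3874 / 431.2180 = 0.50412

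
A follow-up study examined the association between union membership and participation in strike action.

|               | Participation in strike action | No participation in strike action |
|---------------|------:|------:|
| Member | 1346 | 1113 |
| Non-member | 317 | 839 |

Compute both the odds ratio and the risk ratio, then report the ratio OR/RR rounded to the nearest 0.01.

Cells: a = 1346, b = 1113, c = 317, d = 839.
OR = (1346·839)/(1113·317) = 1129294/352821 = 3.20076
Risk in exposed = 1346/2459 = 0.54738; risk in unexposed = 317/1156 = 0.27422; RR = 1.99611
OR/RR = 3.20076 / 1.99611 = 1.60349
The outcome is not rare, so the OR lies further from 1 than the RR.

1.60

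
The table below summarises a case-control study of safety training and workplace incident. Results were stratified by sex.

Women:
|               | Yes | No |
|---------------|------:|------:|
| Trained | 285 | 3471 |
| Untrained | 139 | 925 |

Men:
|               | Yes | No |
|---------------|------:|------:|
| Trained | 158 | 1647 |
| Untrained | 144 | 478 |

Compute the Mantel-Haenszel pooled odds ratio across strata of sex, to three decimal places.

OR_MH = Σ(aᵢdᵢ/nᵢ) / Σ(bᵢcᵢ/nᵢ), where nᵢ is the stratum total.
Stratum 1 (Women): n = 4820; a·d/n = 285·925/4820 = 54.6940; b·c/n = 3471·139/4820 = 100.0973
Stratum 2 (Men): n = 2427; a·d/n = 158·478/2427 = 31.1183; b·c/n = 1647·144/2427 = 97.7206
OR_MH = (54.6940 + 31.1183) / (100.0973 + 97.7206) = 85.8122 / 197.8179 = 0.43379

0.434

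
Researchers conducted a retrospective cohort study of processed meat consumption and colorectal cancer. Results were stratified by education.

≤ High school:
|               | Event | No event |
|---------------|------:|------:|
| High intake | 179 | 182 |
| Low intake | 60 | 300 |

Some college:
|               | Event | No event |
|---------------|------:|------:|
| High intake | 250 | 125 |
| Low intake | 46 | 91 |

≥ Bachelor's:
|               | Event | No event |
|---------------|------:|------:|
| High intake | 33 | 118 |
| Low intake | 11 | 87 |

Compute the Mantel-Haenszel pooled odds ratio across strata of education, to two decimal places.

OR_MH = Σ(aᵢdᵢ/nᵢ) / Σ(bᵢcᵢ/nᵢ), where nᵢ is the stratum total.
Stratum 1 (≤ High school): n = 721; a·d/n = 179·300/721 = 74.4799; b·c/n = 182·60/721 = 15.1456
Stratum 2 (Some college): n = 512; a·d/n = 250·91/512 = 44.4336; b·c/n = 125·46/512 = 11.2305
Stratum 3 (≥ Bachelor's): n = 249; a·d/n = 33·87/249 = 11.5301; b·c/n = 118·11/249 = 5.2129
OR_MH = (74.4799 + 44.4336 + 11.5301) / (15.1456 + 11.2305 + 5.2129) = 130.4436 / 31.5890 = 4.12941

4.13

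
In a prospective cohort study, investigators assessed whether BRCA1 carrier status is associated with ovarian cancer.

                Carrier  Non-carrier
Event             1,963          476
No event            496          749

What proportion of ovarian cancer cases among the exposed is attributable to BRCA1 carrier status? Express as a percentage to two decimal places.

51.32

Reading the table with exposure as columns: a = 1963 (Carrier, case), b = 496 (Carrier, non-case), c = 476 (Non-carrier, case), d = 749.
Risk in exposed = 1963/2459 = 0.79829; risk in unexposed = 476/1225 = 0.38857.
RR = 0.79829/0.38857 = 2.05443
AR% = (RR − 1)/RR × 100 = (2.05443 − 1)/2.05443 × 100 = 51.3246%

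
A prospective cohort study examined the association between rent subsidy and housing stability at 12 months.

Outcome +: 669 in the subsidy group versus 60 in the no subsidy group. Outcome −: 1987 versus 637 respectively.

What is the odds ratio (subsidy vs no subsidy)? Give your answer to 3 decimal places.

From the description: a = 669, b = 1987, c = 60, d = 637.
OR = (a·d)/(b·c) = (669 × 637) / (1987 × 60) = 426153 / 119220 = 3.57451
The odds of housing stability at 12 months are about 3.57 times as high in the subsidy group.

3.575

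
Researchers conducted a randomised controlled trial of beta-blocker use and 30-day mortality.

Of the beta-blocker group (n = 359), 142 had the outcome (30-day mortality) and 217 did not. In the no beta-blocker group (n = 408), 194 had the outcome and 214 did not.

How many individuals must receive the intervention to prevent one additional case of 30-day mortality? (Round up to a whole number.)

13

Risk in treated group = 142/359 = 0.39554; risk in control = 194/408 = 0.47549.
Absolute risk reduction = 0.47549 − 0.39554 = 0.07995
NNT = 1 / ARR = 1 / 0.07995 = 12.508 → round up → 13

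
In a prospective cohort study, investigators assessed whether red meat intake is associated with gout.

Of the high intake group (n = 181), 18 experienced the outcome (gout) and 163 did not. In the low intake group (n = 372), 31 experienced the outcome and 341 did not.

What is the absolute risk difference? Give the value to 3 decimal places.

0.016

From the description: a = 18, b = 163, c = 31, d = 341.
Risk in exposed = 18/181 = 0.099448; risk in unexposed = 31/372 = 0.083333.
Risk difference = 0.099448 − 0.083333 = 0.016114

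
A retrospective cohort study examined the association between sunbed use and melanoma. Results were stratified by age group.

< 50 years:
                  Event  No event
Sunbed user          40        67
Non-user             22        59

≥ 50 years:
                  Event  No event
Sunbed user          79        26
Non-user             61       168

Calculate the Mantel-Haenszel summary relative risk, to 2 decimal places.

2.25

RR_MH = Σ(aᵢ·n₀ᵢ/nᵢ) / Σ(cᵢ·n₁ᵢ/nᵢ), with n₁ᵢ = aᵢ+bᵢ (exposed), n₀ᵢ = cᵢ+dᵢ (unexposed), nᵢ = n₁ᵢ+n₀ᵢ.
Stratum 1 (< 50 years): n₁ = 107, n₀ = 81, n = 188; a·n₀/n = 40·81/188 = 17.2340; c·n₁/n = 22·107/188 = 12.5213
Stratum 2 (≥ 50 years): n₁ = 105, n₀ = 229, n = 334; a·n₀/n = 79·229/334 = 54.1647; c·n₁/n = 61·105/334 = 19.1766
RR_MH = (17.2340 + 54.1647) / (12.5213 + 19.1766) = 71.3987 / 31.6979 = 2.25247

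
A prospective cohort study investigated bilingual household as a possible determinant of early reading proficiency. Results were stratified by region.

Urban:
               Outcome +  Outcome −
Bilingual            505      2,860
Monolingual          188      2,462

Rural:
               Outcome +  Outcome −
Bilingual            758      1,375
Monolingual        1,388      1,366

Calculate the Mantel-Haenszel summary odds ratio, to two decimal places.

OR_MH = Σ(aᵢdᵢ/nᵢ) / Σ(bᵢcᵢ/nᵢ), where nᵢ is the stratum total.
Stratum 1 (Urban): n = 6015; a·d/n = 505·2462/6015 = 206.7016; b·c/n = 2860·188/6015 = 89.3899
Stratum 2 (Rural): n = 4887; a·d/n = 758·1366/4887 = 211.8740; b·c/n = 1375·1388/4887 = 390.5259
OR_MH = (206.7016 + 211.8740) / (89.3899 + 390.5259) = 418.5755 / 479.9157 = 0.87219

0.87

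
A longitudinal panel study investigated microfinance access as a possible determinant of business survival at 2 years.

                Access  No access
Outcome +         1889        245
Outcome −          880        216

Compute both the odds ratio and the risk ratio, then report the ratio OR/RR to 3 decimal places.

Reading the table with exposure as columns: a = 1889 (Access, case), b = 880 (Access, non-case), c = 245 (No access, case), d = 216.
OR = (1889·216)/(880·245) = 408024/215600 = 1.89250
Risk in exposed = 1889/2769 = 0.68220; risk in unexposed = 245/461 = 0.53145; RR = 1.28364
OR/RR = 1.89250 / 1.28364 = 1.47432
The outcome is not rare, so the OR lies further from 1 than the RR.

1.474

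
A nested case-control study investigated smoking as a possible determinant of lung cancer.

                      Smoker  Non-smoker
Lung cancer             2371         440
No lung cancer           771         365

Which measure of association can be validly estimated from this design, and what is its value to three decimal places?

2.551

Reading the table with exposure as columns: a = 2371 (Smoker, case), b = 771 (Smoker, non-case), c = 440 (Non-smoker, case), d = 365.
This is a nested case-control study: participants were sampled on outcome status, so risks in the source population cannot be estimated directly — relative risk is not valid here. The odds ratio is the appropriate measure.
OR = (a·d)/(b·c) = (2371 × 365) / (771 × 440) = 865415 / 339240 = 2.55104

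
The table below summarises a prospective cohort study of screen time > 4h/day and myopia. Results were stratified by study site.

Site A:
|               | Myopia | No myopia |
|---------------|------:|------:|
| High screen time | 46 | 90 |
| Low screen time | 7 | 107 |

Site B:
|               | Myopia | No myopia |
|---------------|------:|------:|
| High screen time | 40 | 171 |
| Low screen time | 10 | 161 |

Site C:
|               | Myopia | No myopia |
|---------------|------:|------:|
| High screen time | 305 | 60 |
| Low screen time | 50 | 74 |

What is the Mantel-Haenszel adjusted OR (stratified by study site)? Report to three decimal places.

6.298

OR_MH = Σ(aᵢdᵢ/nᵢ) / Σ(bᵢcᵢ/nᵢ), where nᵢ is the stratum total.
Stratum 1 (Site A): n = 250; a·d/n = 46·107/250 = 19.6880; b·c/n = 90·7/250 = 2.5200
Stratum 2 (Site B): n = 382; a·d/n = 40·161/382 = 16.8586; b·c/n = 171·10/382 = 4.4764
Stratum 3 (Site C): n = 489; a·d/n = 305·74/489 = 46.1554; b·c/n = 60·50/489 = 6.1350
OR_MH = (19.6880 + 16.8586 + 46.1554) / (2.5200 + 4.4764 + 6.1350) = 82.7021 / 13.1314 = 6.29803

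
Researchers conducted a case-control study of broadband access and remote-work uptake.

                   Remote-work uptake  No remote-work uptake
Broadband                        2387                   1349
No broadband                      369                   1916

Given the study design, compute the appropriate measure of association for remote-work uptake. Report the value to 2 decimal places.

9.19

Cells: a = 2387, b = 1349, c = 369, d = 1916.
This is a case-control study: participants were sampled on outcome status, so risks in the source population cannot be estimated directly — relative risk is not valid here. The odds ratio is the appropriate measure.
OR = (a·d)/(b·c) = (2387 × 1916) / (1349 × 369) = 4573492 / 497781 = 9.18776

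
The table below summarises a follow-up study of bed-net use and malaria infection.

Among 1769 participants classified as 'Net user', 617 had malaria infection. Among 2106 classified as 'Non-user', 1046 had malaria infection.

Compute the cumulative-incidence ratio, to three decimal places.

From the description: a = 617, b = 1152, c = 1046, d = 1060.
Risk in exposed = 617/1769 = 0.34878; risk in unexposed = 1046/2106 = 0.49668.
RR = 0.34878 / 0.49668 = 0.70224
The risk is 30% lower among the exposed than among the unexposed.

0.702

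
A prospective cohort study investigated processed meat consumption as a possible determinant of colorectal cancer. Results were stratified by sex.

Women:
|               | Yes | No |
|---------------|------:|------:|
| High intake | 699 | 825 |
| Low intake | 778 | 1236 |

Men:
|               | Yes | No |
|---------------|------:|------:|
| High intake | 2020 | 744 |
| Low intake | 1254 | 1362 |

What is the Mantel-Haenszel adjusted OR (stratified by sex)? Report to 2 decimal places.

2.13

OR_MH = Σ(aᵢdᵢ/nᵢ) / Σ(bᵢcᵢ/nᵢ), where nᵢ is the stratum total.
Stratum 1 (Women): n = 3538; a·d/n = 699·1236/3538 = 244.1956; b·c/n = 825·778/3538 = 181.4161
Stratum 2 (Men): n = 5380; a·d/n = 2020·1362/5380 = 511.3829; b·c/n = 744·1254/5380 = 173.4156
OR_MH = (244.1956 + 511.3829) / (181.4161 + 173.4156) = 755.5785 / 354.8317 = 2.12940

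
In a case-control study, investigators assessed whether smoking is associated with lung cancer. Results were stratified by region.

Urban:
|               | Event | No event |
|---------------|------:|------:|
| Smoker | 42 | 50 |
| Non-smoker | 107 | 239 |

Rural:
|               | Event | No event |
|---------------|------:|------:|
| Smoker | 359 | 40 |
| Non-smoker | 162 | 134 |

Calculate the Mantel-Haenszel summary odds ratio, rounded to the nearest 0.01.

4.28

OR_MH = Σ(aᵢdᵢ/nᵢ) / Σ(bᵢcᵢ/nᵢ), where nᵢ is the stratum total.
Stratum 1 (Urban): n = 438; a·d/n = 42·239/438 = 22.9178; b·c/n = 50·107/438 = 12.2146
Stratum 2 (Rural): n = 695; a·d/n = 359·134/695 = 69.2173; b·c/n = 40·162/695 = 9.3237
OR_MH = (22.9178 + 69.2173) / (12.2146 + 9.3237) = 92.1351 / 21.5384 = 4.27772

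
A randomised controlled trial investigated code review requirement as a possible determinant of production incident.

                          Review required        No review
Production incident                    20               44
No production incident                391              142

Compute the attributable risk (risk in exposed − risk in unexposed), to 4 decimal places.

Reading the table with exposure as columns: a = 20 (Review required, case), b = 391 (Review required, non-case), c = 44 (No review, case), d = 142.
Risk in exposed = 20/411 = 0.048662; risk in unexposed = 44/186 = 0.236559.
Risk difference = 0.048662 − 0.236559 = -0.187897

-0.1879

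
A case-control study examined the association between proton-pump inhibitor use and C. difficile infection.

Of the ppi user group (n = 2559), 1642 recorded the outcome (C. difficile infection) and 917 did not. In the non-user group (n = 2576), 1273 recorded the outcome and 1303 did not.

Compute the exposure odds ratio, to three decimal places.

1.833

From the description: a = 1642, b = 917, c = 1273, d = 1303.
OR = (a·d)/(b·c) = (1642 × 1303) / (917 × 1273) = 2139526 / 1167341 = 1.83282
The odds of C. difficile infection are about 1.83 times as high in the ppi user group.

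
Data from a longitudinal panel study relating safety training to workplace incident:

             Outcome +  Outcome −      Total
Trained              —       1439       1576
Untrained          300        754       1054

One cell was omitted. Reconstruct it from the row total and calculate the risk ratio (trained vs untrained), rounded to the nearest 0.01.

0.31

The missing cell is in the exposed row: 1576 − 1439 = 137.
So a = 137, b = 1439, c = 300, d = 754.
RR = [a/(a+b)] / [c/(c+d)] = (137/1576) / (300/1054) = 0.08693/0.28463 = 0.30541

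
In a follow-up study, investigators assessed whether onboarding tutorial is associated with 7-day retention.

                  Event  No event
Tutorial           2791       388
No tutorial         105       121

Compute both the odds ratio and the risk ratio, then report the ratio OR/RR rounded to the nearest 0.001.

4.387

Cells: a = 2791, b = 388, c = 105, d = 121.
OR = (2791·121)/(388·105) = 337711/40740 = 8.28942
Risk in exposed = 2791/3179 = 0.87795; risk in unexposed = 105/226 = 0.46460; RR = 1.88968
OR/RR = 8.28942 / 1.88968 = 4.38668
The outcome is not rare, so the OR lies further from 1 than the RR.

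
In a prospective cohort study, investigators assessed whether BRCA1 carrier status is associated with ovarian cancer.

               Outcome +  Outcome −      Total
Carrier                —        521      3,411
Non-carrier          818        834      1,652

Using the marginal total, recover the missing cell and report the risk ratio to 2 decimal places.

The missing cell is in the exposed row: 3411 − 521 = 2890.
So a = 2890, b = 521, c = 818, d = 834.
RR = [a/(a+b)] / [c/(c+d)] = (2890/3411) / (818/1652) = 0.84726/0.49516 = 1.71109

1.71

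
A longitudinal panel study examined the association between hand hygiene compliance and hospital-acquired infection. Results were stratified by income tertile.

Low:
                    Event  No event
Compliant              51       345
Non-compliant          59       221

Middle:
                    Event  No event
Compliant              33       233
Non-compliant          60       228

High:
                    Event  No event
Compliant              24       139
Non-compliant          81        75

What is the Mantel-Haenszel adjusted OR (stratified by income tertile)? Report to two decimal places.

0.40

OR_MH = Σ(aᵢdᵢ/nᵢ) / Σ(bᵢcᵢ/nᵢ), where nᵢ is the stratum total.
Stratum 1 (Low): n = 676; a·d/n = 51·221/676 = 16.6731; b·c/n = 345·59/676 = 30.1109
Stratum 2 (Middle): n = 554; a·d/n = 33·228/554 = 13.5812; b·c/n = 233·60/554 = 25.2347
Stratum 3 (High): n = 319; a·d/n = 24·75/319 = 5.6426; b·c/n = 139·81/319 = 35.2947
OR_MH = (16.6731 + 13.5812 + 5.6426) / (30.1109 + 25.2347 + 35.2947) = 35.8969 / 90.6403 = 0.39604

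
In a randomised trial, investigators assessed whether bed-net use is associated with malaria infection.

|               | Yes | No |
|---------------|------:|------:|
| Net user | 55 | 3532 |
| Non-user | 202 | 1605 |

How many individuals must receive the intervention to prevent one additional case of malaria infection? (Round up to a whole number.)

11

Risk in treated group = 55/3587 = 0.01533; risk in control = 202/1807 = 0.11179.
Absolute risk reduction = 0.11179 − 0.01533 = 0.09645
NNT = 1 / ARR = 1 / 0.09645 = 10.368 → round up → 11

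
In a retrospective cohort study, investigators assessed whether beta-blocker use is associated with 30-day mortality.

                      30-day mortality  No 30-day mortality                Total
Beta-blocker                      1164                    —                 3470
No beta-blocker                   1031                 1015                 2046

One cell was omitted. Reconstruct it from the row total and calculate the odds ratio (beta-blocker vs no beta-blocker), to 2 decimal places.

0.50

The missing cell is in the exposed row: 3470 − 1164 = 2306.
So a = 1164, b = 2306, c = 1031, d = 1015.
OR = (a·d)/(b·c) = (1164 × 1015) / (2306 × 1031) = 1181460 / 2377486 = 0.49694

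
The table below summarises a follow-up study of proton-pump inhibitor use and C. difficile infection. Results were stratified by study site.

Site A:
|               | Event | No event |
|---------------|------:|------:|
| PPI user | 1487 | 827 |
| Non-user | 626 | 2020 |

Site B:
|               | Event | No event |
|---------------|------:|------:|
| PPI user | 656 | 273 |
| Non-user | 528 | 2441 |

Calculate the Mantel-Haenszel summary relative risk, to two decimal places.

3.09

RR_MH = Σ(aᵢ·n₀ᵢ/nᵢ) / Σ(cᵢ·n₁ᵢ/nᵢ), with n₁ᵢ = aᵢ+bᵢ (exposed), n₀ᵢ = cᵢ+dᵢ (unexposed), nᵢ = n₁ᵢ+n₀ᵢ.
Stratum 1 (Site A): n₁ = 2314, n₀ = 2646, n = 4960; a·n₀/n = 1487·2646/4960 = 793.2665; c·n₁/n = 626·2314/4960 = 292.0492
Stratum 2 (Site B): n₁ = 929, n₀ = 2969, n = 3898; a·n₀/n = 656·2969/3898 = 499.6573; c·n₁/n = 528·929/3898 = 125.8368
RR_MH = (793.2665 + 499.6573) / (292.0492 + 125.8368) = 1292.9238 / 417.8860 = 3.09396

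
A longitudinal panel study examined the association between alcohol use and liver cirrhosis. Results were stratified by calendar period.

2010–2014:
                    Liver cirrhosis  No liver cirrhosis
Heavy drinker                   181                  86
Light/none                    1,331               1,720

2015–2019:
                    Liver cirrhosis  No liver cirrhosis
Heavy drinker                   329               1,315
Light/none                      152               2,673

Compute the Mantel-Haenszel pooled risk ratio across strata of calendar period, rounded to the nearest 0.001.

RR_MH = Σ(aᵢ·n₀ᵢ/nᵢ) / Σ(cᵢ·n₁ᵢ/nᵢ), with n₁ᵢ = aᵢ+bᵢ (exposed), n₀ᵢ = cᵢ+dᵢ (unexposed), nᵢ = n₁ᵢ+n₀ᵢ.
Stratum 1 (2010–2014): n₁ = 267, n₀ = 3051, n = 3318; a·n₀/n = 181·3051/3318 = 166.4349; c·n₁/n = 1331·267/3318 = 107.1058
Stratum 2 (2015–2019): n₁ = 1644, n₀ = 2825, n = 4469; a·n₀/n = 329·2825/4469 = 207.9716; c·n₁/n = 152·1644/4469 = 55.9159
RR_MH = (166.4349 + 207.9716) / (107.1058 + 55.9159) = 374.4065 / 163.0217 = 2.29667

2.297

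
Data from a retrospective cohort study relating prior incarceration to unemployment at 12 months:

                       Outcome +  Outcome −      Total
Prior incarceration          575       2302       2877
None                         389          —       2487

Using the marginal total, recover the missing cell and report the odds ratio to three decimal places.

The missing cell is in the unexposed row: 2487 − 389 = 2098.
So a = 575, b = 2302, c = 389, d = 2098.
OR = (a·d)/(b·c) = (575 × 2098) / (2302 × 389) = 1206350 / 895478 = 1.34716

1.347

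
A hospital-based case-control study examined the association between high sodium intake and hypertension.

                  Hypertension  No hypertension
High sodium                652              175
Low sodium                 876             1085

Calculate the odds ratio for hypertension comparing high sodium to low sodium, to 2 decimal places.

Cells: a = 652, b = 175, c = 876, d = 1085.
OR = (a·d)/(b·c) = (652 × 1085) / (175 × 876) = 707420 / 153300 = 4.61461
The odds of hypertension are about 4.61 times as high in the high sodium group.

4.61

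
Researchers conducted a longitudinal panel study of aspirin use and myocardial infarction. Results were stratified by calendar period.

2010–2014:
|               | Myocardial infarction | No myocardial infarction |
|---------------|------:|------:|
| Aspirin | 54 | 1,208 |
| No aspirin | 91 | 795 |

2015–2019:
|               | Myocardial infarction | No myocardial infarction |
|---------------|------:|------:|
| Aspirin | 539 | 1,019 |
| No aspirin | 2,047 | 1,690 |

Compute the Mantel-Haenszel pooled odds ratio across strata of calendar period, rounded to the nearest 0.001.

0.431

OR_MH = Σ(aᵢdᵢ/nᵢ) / Σ(bᵢcᵢ/nᵢ), where nᵢ is the stratum total.
Stratum 1 (2010–2014): n = 2148; a·d/n = 54·795/2148 = 19.9860; b·c/n = 1208·91/2148 = 51.1769
Stratum 2 (2015–2019): n = 5295; a·d/n = 539·1690/5295 = 172.0321; b·c/n = 1019·2047/5295 = 393.9364
OR_MH = (19.9860 + 172.0321) / (51.1769 + 393.9364) = 192.0181 / 445.1133 = 0.43139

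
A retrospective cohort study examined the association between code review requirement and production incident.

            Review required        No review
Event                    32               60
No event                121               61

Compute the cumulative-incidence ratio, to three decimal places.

Reading the table with exposure as columns: a = 32 (Review required, case), b = 121 (Review required, non-case), c = 60 (No review, case), d = 61.
Risk in exposed = 32/153 = 0.20915; risk in unexposed = 60/121 = 0.49587.
RR = 0.20915 / 0.49587 = 0.42179
The risk is 58% lower among the exposed than among the unexposed.

0.422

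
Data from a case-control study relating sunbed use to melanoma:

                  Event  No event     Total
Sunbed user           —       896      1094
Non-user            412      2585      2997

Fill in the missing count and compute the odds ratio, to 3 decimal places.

The missing cell is in the exposed row: 1094 − 896 = 198.
So a = 198, b = 896, c = 412, d = 2585.
OR = (a·d)/(b·c) = (198 × 2585) / (896 × 412) = 511830 / 369152 = 1.38650

1.387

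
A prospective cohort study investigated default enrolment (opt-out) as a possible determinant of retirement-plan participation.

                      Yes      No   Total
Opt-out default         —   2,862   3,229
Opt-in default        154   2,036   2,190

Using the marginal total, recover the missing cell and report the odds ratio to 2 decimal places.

The missing cell is in the exposed row: 3229 − 2862 = 367.
So a = 367, b = 2862, c = 154, d = 2036.
OR = (a·d)/(b·c) = (367 × 2036) / (2862 × 154) = 747212 / 440748 = 1.69533

1.70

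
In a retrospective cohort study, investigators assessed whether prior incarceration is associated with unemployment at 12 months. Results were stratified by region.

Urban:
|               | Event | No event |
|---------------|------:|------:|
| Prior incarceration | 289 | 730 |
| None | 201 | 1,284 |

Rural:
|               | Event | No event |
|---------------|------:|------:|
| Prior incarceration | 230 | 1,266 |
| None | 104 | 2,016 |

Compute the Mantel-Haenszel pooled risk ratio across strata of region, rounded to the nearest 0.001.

RR_MH = Σ(aᵢ·n₀ᵢ/nᵢ) / Σ(cᵢ·n₁ᵢ/nᵢ), with n₁ᵢ = aᵢ+bᵢ (exposed), n₀ᵢ = cᵢ+dᵢ (unexposed), nᵢ = n₁ᵢ+n₀ᵢ.
Stratum 1 (Urban): n₁ = 1019, n₀ = 1485, n = 2504; a·n₀/n = 289·1485/2504 = 171.3918; c·n₁/n = 201·1019/2504 = 81.7967
Stratum 2 (Rural): n₁ = 1496, n₀ = 2120, n = 3616; a·n₀/n = 230·2120/3616 = 134.8451; c·n₁/n = 104·1496/3616 = 43.0265
RR_MH = (171.3918 + 134.8451) / (81.7967 + 43.0265) = 306.2369 / 124.8233 = 2.45336

2.453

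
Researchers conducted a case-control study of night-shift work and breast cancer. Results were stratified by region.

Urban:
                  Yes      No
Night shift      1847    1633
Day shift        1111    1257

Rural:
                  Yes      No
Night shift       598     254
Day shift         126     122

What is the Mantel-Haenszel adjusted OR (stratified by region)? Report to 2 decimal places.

OR_MH = Σ(aᵢdᵢ/nᵢ) / Σ(bᵢcᵢ/nᵢ), where nᵢ is the stratum total.
Stratum 1 (Urban): n = 5848; a·d/n = 1847·1257/5848 = 397.0039; b·c/n = 1633·1111/5848 = 310.2365
Stratum 2 (Rural): n = 1100; a·d/n = 598·122/1100 = 66.3236; b·c/n = 254·126/1100 = 29.0945
OR_MH = (397.0039 + 66.3236) / (310.2365 + 29.0945) = 463.3276 / 339.3310 = 1.36541

1.37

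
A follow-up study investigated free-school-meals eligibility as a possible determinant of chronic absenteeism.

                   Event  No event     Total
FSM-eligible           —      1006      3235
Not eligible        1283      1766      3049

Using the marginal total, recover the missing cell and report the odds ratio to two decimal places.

3.05

The missing cell is in the exposed row: 3235 − 1006 = 2229.
So a = 2229, b = 1006, c = 1283, d = 1766.
OR = (a·d)/(b·c) = (2229 × 1766) / (1006 × 1283) = 3936414 / 1290698 = 3.04983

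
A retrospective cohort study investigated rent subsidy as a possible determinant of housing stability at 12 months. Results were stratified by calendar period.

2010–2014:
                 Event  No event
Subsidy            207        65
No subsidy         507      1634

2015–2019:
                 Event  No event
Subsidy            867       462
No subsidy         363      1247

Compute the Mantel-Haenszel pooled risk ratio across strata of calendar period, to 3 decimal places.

RR_MH = Σ(aᵢ·n₀ᵢ/nᵢ) / Σ(cᵢ·n₁ᵢ/nᵢ), with n₁ᵢ = aᵢ+bᵢ (exposed), n₀ᵢ = cᵢ+dᵢ (unexposed), nᵢ = n₁ᵢ+n₀ᵢ.
Stratum 1 (2010–2014): n₁ = 272, n₀ = 2141, n = 2413; a·n₀/n = 207·2141/2413 = 183.6664; c·n₁/n = 507·272/2413 = 57.1504
Stratum 2 (2015–2019): n₁ = 1329, n₀ = 1610, n = 2939; a·n₀/n = 867·1610/2939 = 474.9473; c·n₁/n = 363·1329/2939 = 164.1466
RR_MH = (183.6664 + 474.9473) / (57.1504 + 164.1466) = 658.6137 / 221.2971 = 2.97615

2.976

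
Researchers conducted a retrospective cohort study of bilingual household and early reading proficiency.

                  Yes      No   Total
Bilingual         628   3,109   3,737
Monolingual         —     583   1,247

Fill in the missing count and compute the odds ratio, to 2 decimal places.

The missing cell is in the unexposed row: 1247 − 583 = 664.
So a = 628, b = 3109, c = 664, d = 583.
OR = (a·d)/(b·c) = (628 × 583) / (3109 × 664) = 366124 / 2064376 = 0.17735

0.18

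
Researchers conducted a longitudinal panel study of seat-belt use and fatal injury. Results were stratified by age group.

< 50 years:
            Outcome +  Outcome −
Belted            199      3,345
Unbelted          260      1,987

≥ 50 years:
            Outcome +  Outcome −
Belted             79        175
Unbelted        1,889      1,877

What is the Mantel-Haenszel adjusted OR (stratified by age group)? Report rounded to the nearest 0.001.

0.452

OR_MH = Σ(aᵢdᵢ/nᵢ) / Σ(bᵢcᵢ/nᵢ), where nᵢ is the stratum total.
Stratum 1 (< 50 years): n = 5791; a·d/n = 199·1987/5791 = 68.2806; b·c/n = 3345·260/5791 = 150.1813
Stratum 2 (≥ 50 years): n = 4020; a·d/n = 79·1877/4020 = 36.8863; b·c/n = 175·1889/4020 = 82.2326
OR_MH = (68.2806 + 36.8863) / (150.1813 + 82.2326) = 105.1669 / 232.4139 = 0.45250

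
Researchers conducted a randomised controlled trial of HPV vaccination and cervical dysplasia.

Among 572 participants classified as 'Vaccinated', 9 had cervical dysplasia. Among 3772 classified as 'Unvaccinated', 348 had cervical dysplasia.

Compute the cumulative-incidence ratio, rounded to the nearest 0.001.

From the description: a = 9, b = 563, c = 348, d = 3424.
Risk in exposed = 9/572 = 0.01573; risk in unexposed = 348/3772 = 0.09226.
RR = 0.01573 / 0.09226 = 0.17054
The risk is 83% lower among the exposed than among the unexposed.

0.171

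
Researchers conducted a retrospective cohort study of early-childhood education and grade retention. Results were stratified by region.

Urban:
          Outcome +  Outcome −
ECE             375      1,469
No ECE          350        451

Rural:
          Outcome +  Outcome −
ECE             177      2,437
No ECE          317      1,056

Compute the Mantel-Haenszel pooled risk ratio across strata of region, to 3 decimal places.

0.386

RR_MH = Σ(aᵢ·n₀ᵢ/nᵢ) / Σ(cᵢ·n₁ᵢ/nᵢ), with n₁ᵢ = aᵢ+bᵢ (exposed), n₀ᵢ = cᵢ+dᵢ (unexposed), nᵢ = n₁ᵢ+n₀ᵢ.
Stratum 1 (Urban): n₁ = 1844, n₀ = 801, n = 2645; a·n₀/n = 375·801/2645 = 113.5633; c·n₁/n = 350·1844/2645 = 244.0076
Stratum 2 (Rural): n₁ = 2614, n₀ = 1373, n = 3987; a·n₀/n = 177·1373/3987 = 60.9533; c·n₁/n = 317·2614/3987 = 207.8350
RR_MH = (113.5633 + 60.9533) / (244.0076 + 207.8350) = 174.5167 / 451.8425 = 0.38623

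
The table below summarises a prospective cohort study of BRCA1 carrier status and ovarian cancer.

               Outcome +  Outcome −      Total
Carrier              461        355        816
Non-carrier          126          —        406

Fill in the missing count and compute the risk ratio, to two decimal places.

The missing cell is in the unexposed row: 406 − 126 = 280.
So a = 461, b = 355, c = 126, d = 280.
RR = [a/(a+b)] / [c/(c+d)] = (461/816) / (126/406) = 0.56495/0.31034 = 1.82040

1.82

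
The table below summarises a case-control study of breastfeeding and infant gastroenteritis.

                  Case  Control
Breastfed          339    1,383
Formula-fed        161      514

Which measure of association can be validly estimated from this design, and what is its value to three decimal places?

Cells: a = 339, b = 1383, c = 161, d = 514.
This is a case-control study: participants were sampled on outcome status, so risks in the source population cannot be estimated directly — relative risk is not valid here. The odds ratio is the appropriate measure.
OR = (a·d)/(b·c) = (339 × 514) / (1383 × 161) = 174246 / 222663 = 0.78255

0.783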